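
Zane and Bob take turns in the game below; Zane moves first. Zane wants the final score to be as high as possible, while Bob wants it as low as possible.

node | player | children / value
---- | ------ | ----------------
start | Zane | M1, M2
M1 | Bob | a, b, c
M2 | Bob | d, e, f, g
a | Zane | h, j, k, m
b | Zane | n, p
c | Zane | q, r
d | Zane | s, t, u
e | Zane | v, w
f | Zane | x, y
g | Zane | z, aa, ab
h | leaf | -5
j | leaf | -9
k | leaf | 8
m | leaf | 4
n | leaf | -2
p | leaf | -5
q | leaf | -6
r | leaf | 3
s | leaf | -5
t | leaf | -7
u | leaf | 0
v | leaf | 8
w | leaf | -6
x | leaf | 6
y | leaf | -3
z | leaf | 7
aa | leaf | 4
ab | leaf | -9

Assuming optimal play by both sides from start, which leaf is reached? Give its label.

u

a (Zane): max(-5, -9, 8, 4) = 8
b (Zane): max(-2, -5) = -2
c (Zane): max(-6, 3) = 3
M1 (Bob): min(8, -2, 3) = -2
d (Zane): max(-5, -7, 0) = 0
e (Zane): max(8, -6) = 8
f (Zane): max(6, -3) = 6
g (Zane): max(7, 4, -9) = 7
M2 (Bob): min(0, 8, 6, 7) = 0
start (Zane): max(-2, 0) = 0
At start, Zane picks M2 (highest: 0).
At M2, Bob picks d (lowest: 0).
At d, Zane picks u (highest: 0).
Terminal value 0.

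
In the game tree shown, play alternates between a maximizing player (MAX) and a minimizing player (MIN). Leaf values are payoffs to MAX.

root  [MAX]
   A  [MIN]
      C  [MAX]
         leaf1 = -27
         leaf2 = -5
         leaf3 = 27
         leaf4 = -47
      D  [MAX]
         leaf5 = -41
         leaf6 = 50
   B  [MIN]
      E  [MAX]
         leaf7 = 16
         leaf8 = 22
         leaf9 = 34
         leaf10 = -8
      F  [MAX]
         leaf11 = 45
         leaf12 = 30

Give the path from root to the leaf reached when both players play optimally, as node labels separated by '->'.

C (MAX): max(-27, -5, 27, -47) = 27
D (MAX): max(-41, 50) = 50
A (MIN): min(27, 50) = 27
E (MAX): max(16, 22, 34, -8) = 34
F (MAX): max(45, 30) = 45
B (MIN): min(34, 45) = 34
root (MAX): max(27, 34) = 34
At root, MAX picks B (highest: 34).
At B, MIN picks E (lowest: 34).
At E, MAX picks leaf9 (highest: 34).
Terminal value 34.

root -> B -> E -> leaf9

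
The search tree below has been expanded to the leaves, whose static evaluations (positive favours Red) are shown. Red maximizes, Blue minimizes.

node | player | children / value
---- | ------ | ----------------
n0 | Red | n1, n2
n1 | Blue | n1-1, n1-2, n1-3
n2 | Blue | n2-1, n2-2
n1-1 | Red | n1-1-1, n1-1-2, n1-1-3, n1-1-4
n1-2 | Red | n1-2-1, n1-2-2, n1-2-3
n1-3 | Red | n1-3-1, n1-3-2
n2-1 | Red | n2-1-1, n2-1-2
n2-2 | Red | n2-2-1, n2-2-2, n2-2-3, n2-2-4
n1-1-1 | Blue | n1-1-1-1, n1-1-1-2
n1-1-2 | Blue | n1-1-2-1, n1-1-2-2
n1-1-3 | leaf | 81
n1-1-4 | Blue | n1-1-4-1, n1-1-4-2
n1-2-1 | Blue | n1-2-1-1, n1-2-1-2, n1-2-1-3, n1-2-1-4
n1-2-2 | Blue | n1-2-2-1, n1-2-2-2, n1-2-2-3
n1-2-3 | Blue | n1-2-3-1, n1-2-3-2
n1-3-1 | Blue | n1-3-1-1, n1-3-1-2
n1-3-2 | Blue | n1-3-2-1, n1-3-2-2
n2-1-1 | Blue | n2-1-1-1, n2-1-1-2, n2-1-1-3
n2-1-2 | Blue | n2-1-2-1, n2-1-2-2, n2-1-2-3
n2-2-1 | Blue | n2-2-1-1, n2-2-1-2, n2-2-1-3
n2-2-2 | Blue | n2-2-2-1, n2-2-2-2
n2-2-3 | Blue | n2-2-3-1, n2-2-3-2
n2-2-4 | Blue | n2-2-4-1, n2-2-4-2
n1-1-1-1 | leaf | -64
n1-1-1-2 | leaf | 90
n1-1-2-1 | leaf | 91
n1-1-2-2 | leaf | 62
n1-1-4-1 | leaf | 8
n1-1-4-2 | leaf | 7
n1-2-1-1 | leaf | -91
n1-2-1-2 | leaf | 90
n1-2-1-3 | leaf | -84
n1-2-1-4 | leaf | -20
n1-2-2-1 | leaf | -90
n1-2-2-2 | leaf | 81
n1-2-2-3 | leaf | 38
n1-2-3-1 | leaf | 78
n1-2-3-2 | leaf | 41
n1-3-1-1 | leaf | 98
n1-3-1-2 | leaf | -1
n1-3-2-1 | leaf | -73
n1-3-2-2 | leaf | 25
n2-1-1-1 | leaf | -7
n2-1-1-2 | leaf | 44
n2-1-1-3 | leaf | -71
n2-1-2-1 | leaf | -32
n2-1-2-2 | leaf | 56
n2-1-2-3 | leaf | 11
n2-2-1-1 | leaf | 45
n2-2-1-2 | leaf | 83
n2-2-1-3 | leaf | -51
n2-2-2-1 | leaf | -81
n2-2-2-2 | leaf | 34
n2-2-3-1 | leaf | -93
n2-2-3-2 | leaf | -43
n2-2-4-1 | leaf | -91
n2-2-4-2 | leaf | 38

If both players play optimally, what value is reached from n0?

-1

n1-1-1 (Blue): min(-64, 90) = -64
n1-1-2 (Blue): min(91, 62) = 62
n1-1-4 (Blue): min(8, 7) = 7
n1-1 (Red): max(-64, 62, 81, 7) = 81
n1-2-1 (Blue): min(-91, 90, -84, -20) = -91
n1-2-2 (Blue): min(-90, 81, 38) = -90
n1-2-3 (Blue): min(78, 41) = 41
n1-2 (Red): max(-91, -90, 41) = 41
n1-3-1 (Blue): min(98, -1) = -1
n1-3-2 (Blue): min(-73, 25) = -73
n1-3 (Red): max(-1, -73) = -1
n1 (Blue): min(81, 41, -1) = -1
n2-1-1 (Blue): min(-7, 44, -71) = -71
n2-1-2 (Blue): min(-32, 56, 11) = -32
n2-1 (Red): max(-71, -32) = -32
n2-2-1 (Blue): min(45, 83, -51) = -51
n2-2-2 (Blue): min(-81, 34) = -81
n2-2-3 (Blue): min(-93, -43) = -93
n2-2-4 (Blue): min(-91, 38) = -91
n2-2 (Red): max(-51, -81, -93, -91) = -51
n2 (Blue): min(-32, -51) = -51
n0 (Red): max(-1, -51) = -1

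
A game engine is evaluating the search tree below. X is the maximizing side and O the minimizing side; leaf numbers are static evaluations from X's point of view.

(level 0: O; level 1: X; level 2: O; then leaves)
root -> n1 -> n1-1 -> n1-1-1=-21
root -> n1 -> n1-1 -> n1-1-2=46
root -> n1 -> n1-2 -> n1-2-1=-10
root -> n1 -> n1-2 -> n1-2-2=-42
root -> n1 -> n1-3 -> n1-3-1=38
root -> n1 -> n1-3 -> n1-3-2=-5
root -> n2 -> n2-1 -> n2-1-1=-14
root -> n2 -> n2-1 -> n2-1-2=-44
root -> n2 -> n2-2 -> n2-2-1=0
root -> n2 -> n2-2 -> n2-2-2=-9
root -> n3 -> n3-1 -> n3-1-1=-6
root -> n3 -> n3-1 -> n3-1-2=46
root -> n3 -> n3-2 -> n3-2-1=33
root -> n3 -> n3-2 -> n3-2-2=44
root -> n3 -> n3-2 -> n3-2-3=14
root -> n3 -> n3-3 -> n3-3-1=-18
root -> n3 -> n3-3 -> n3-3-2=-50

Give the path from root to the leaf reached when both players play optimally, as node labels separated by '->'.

n1-1 (O): min(-21, 46) = -21
n1-2 (O): min(-10, -42) = -42
n1-3 (O): min(38, -5) = -5
n1 (X): max(-21, -42, -5) = -5
n2-1 (O): min(-14, -44) = -44
n2-2 (O): min(0, -9) = -9
n2 (X): max(-44, -9) = -9
n3-1 (O): min(-6, 46) = -6
n3-2 (O): min(33, 44, 14) = 14
n3-3 (O): min(-18, -50) = -50
n3 (X): max(-6, 14, -50) = 14
root (O): min(-5, -9, 14) = -9
At root, O picks n2 (lowest: -9).
At n2, X picks n2-2 (highest: -9).
At n2-2, O picks n2-2-2 (lowest: -9).
Terminal value -9.

root -> n2 -> n2-2 -> n2-2-2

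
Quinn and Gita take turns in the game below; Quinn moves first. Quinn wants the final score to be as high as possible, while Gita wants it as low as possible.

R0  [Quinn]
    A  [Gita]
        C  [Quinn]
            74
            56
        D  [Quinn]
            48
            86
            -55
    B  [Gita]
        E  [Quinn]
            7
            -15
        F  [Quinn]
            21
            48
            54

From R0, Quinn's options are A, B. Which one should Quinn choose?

A

C (Quinn): max(74, 56) = 74
D (Quinn): max(48, 86, -55) = 86
A (Gita): min(74, 86) = 74
E (Quinn): max(7, -15) = 7
F (Quinn): max(21, 48, 54) = 54
B (Gita): min(7, 54) = 7
R0 (Quinn): max(74, 7) = 74
Quinn at R0 wants the highest of {A=74, B=7}, so chooses A.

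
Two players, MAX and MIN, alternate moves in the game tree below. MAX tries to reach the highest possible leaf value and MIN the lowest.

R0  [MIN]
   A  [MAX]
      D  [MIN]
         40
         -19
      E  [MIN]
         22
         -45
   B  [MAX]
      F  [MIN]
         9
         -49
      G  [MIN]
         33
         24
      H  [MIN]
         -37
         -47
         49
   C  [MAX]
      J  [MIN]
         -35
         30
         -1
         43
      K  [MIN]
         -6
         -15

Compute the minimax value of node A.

-19

D (MIN): min(40, -19) = -19
E (MIN): min(22, -45) = -45
A (MAX): max(-19, -45) = -19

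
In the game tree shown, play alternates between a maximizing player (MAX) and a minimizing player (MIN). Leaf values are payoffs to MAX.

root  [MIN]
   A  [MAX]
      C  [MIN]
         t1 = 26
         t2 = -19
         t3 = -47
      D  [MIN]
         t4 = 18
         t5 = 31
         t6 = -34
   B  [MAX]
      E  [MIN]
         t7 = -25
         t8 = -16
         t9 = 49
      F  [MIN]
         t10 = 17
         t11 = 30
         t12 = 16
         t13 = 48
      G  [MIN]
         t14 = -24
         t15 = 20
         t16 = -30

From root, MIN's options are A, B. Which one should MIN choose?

C (MIN): min(26, -19, -47) = -47
D (MIN): min(18, 31, -34) = -34
A (MAX): max(-47, -34) = -34
E (MIN): min(-25, -16, 49) = -25
F (MIN): min(17, 30, 16, 48) = 16
G (MIN): min(-24, 20, -30) = -30
B (MAX): max(-25, 16, -30) = 16
root (MIN): min(-34, 16) = -34
MIN at root wants the lowest of {A=-34, B=16}, so chooses A.

A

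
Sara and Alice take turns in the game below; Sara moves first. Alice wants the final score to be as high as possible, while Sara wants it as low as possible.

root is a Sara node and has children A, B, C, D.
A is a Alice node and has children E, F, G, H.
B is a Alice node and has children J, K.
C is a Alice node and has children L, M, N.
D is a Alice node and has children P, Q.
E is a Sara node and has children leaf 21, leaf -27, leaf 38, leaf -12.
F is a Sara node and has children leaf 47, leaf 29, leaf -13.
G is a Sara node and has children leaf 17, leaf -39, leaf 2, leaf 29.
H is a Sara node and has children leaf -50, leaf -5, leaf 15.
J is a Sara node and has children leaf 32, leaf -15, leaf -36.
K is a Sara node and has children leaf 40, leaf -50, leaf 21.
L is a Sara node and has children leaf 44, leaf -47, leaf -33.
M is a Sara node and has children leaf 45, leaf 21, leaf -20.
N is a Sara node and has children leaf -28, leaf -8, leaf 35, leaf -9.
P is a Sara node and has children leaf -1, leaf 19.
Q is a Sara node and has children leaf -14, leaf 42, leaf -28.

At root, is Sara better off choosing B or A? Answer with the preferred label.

B

J (Sara): min(32, -15, -36) = -36
K (Sara): min(40, -50, 21) = -50
B (Alice): max(-36, -50) = -36
E (Sara): min(21, -27, 38, -12) = -27
F (Sara): min(47, 29, -13) = -13
G (Sara): min(17, -39, 2, 29) = -39
H (Sara): min(-50, -5, 15) = -50
A (Alice): max(-27, -13, -39, -50) = -13
Sara prefers the lower value; B=-36, A=-13. B is better since -36 < -13.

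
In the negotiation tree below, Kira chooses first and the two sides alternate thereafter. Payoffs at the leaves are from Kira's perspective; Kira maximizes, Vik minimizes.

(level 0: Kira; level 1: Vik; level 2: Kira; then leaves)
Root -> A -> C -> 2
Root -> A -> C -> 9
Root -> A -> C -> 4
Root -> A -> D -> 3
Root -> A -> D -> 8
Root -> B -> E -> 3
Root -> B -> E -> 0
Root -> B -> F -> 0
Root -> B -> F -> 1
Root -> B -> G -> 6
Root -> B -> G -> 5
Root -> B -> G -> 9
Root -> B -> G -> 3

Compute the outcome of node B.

E (Kira): max(3, 0) = 3
F (Kira): max(0, 1) = 1
G (Kira): max(6, 5, 9, 3) = 9
B (Vik): min(3, 1, 9) = 1

1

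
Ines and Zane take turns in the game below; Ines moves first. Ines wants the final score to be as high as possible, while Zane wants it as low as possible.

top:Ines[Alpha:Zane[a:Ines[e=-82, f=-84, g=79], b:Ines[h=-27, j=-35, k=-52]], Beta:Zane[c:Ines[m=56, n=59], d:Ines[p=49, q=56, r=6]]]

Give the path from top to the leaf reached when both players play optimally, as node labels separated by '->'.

top -> Beta -> d -> q

a (Ines): max(-82, -84, 79) = 79
b (Ines): max(-27, -35, -52) = -27
Alpha (Zane): min(79, -27) = -27
c (Ines): max(56, 59) = 59
d (Ines): max(49, 56, 6) = 56
Beta (Zane): min(59, 56) = 56
top (Ines): max(-27, 56) = 56
At top, Ines picks Beta (highest: 56).
At Beta, Zane picks d (lowest: 56).
At d, Ines picks q (highest: 56).
Terminal value 56.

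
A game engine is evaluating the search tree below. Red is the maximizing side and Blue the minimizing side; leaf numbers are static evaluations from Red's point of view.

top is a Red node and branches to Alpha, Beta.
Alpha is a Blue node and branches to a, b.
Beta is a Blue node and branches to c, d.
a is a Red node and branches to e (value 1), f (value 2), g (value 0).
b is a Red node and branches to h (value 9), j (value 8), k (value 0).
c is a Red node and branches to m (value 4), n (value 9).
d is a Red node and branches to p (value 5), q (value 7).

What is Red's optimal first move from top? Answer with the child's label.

a (Red): max(1, 2, 0) = 2
b (Red): max(9, 8, 0) = 9
Alpha (Blue): min(2, 9) = 2
c (Red): max(4, 9) = 9
d (Red): max(5, 7) = 7
Beta (Blue): min(9, 7) = 7
top (Red): max(2, 7) = 7
Red at top wants the highest of {Alpha=2, Beta=7}, so chooses Beta.

Beta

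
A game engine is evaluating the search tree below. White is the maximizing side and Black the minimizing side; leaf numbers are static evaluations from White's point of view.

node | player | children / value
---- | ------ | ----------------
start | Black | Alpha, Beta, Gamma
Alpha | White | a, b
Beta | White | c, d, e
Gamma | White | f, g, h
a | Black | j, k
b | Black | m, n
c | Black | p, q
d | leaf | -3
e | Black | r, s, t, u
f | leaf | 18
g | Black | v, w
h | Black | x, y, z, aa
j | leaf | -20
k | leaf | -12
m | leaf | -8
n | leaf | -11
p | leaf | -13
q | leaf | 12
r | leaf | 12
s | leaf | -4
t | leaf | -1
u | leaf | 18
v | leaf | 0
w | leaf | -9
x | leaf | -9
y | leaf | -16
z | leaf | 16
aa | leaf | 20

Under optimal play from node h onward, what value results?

h (Black): min(-9, -16, 16, 20) = -16

-16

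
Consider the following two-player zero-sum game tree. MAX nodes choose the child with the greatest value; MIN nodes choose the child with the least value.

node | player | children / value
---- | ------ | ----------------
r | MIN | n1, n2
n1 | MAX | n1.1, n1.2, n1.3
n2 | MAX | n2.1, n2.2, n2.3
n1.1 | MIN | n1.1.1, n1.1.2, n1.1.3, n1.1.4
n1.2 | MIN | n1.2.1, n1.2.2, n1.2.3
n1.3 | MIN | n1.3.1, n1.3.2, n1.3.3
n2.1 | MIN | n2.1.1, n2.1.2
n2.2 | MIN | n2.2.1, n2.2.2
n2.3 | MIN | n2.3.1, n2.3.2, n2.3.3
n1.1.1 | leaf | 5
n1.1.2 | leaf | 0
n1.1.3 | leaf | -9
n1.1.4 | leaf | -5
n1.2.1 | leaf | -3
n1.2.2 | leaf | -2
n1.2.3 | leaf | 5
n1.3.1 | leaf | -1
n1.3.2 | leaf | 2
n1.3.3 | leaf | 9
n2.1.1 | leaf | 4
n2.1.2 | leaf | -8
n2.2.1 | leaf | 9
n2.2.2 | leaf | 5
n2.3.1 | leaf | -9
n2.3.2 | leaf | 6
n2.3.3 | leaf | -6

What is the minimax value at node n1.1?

n1.1 (MIN): min(5, 0, -9, -5) = -9

-9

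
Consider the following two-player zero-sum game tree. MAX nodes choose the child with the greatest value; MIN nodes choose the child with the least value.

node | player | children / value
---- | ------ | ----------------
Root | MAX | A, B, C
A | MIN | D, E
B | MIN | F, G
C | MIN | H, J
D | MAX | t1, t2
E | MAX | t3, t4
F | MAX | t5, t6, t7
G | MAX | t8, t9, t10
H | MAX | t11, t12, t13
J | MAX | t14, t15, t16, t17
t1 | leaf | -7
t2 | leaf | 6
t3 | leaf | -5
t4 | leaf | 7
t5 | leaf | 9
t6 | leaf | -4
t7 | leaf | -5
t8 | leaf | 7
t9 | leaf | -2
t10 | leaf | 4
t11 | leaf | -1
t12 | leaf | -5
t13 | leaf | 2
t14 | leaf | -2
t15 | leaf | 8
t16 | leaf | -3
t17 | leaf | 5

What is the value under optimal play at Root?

7

D (MAX): max(-7, 6) = 6
E (MAX): max(-5, 7) = 7
A (MIN): min(6, 7) = 6
F (MAX): max(9, -4, -5) = 9
G (MAX): max(7, -2, 4) = 7
B (MIN): min(9, 7) = 7
H (MAX): max(-1, -5, 2) = 2
J (MAX): max(-2, 8, -3, 5) = 8
C (MIN): min(2, 8) = 2
Root (MAX): max(6, 7, 2) = 7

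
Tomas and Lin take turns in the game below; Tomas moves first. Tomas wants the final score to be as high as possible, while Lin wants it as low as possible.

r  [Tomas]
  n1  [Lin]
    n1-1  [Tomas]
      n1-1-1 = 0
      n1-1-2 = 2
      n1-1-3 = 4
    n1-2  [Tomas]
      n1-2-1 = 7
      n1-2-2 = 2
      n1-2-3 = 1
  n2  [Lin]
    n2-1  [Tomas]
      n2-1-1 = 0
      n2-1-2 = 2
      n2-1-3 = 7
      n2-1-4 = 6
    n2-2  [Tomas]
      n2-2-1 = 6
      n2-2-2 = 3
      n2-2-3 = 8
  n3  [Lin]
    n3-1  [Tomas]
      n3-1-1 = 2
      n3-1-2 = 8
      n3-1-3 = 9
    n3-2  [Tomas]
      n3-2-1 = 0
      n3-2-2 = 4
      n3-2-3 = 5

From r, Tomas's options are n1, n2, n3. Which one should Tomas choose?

n1-1 (Tomas): max(0, 2, 4) = 4
n1-2 (Tomas): max(7, 2, 1) = 7
n1 (Lin): min(4, 7) = 4
n2-1 (Tomas): max(0, 2, 7, 6) = 7
n2-2 (Tomas): max(6, 3, 8) = 8
n2 (Lin): min(7, 8) = 7
n3-1 (Tomas): max(2, 8, 9) = 9
n3-2 (Tomas): max(0, 4, 5) = 5
n3 (Lin): min(9, 5) = 5
r (Tomas): max(4, 7, 5) = 7
Tomas at r wants the highest of {n1=4, n2=7, n3=5}, so chooses n2.

n2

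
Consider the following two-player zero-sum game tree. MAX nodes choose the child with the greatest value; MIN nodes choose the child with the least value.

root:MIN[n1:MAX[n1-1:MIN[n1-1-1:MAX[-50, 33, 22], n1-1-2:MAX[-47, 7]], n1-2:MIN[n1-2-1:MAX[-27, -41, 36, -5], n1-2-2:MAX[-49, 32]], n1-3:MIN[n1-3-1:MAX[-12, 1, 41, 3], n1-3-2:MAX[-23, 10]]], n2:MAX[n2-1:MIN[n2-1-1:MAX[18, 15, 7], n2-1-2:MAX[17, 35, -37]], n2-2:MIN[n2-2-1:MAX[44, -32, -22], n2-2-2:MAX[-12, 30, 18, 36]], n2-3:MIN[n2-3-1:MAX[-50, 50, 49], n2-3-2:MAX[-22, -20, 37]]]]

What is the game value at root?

n1-1-1 (MAX): max(-50, 33, 22) = 33
n1-1-2 (MAX): max(-47, 7) = 7
n1-1 (MIN): min(33, 7) = 7
n1-2-1 (MAX): max(-27, -41, 36, -5) = 36
n1-2-2 (MAX): max(-49, 32) = 32
n1-2 (MIN): min(36, 32) = 32
n1-3-1 (MAX): max(-12, 1, 41, 3) = 41
n1-3-2 (MAX): max(-23, 10) = 10
n1-3 (MIN): min(41, 10) = 10
n1 (MAX): max(7, 32, 10) = 32
n2-1-1 (MAX): max(18, 15, 7) = 18
n2-1-2 (MAX): max(17, 35, -37) = 35
n2-1 (MIN): min(18, 35) = 18
n2-2-1 (MAX): max(44, -32, -22) = 44
n2-2-2 (MAX): max(-12, 30, 18, 36) = 36
n2-2 (MIN): min(44, 36) = 36
n2-3-1 (MAX): max(-50, 50, 49) = 50
n2-3-2 (MAX): max(-22, -20, 37) = 37
n2-3 (MIN): min(50, 37) = 37
n2 (MAX): max(18, 36, 37) = 37
root (MIN): min(32, 37) = 32

32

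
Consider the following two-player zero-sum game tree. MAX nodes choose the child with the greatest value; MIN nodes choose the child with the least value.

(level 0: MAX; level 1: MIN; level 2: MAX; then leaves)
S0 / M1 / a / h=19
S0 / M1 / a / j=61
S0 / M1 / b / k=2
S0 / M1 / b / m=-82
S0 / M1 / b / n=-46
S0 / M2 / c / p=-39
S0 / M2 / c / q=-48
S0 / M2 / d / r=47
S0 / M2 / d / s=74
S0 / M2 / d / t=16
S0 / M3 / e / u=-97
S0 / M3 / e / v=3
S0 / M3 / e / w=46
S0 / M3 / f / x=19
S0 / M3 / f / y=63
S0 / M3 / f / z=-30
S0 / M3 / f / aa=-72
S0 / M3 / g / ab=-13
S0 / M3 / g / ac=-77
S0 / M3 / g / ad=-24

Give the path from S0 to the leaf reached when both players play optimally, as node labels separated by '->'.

a (MAX): max(19, 61) = 61
b (MAX): max(2, -82, -46) = 2
M1 (MIN): min(61, 2) = 2
c (MAX): max(-39, -48) = -39
d (MAX): max(47, 74, 16) = 74
M2 (MIN): min(-39, 74) = -39
e (MAX): max(-97, 3, 46) = 46
f (MAX): max(19, 63, -30, -72) = 63
g (MAX): max(-13, -77, -24) = -13
M3 (MIN): min(46, 63, -13) = -13
S0 (MAX): max(2, -39, -13) = 2
At S0, MAX picks M1 (highest: 2).
At M1, MIN picks b (lowest: 2).
At b, MAX picks k (highest: 2).
Terminal value 2.

S0 -> M1 -> b -> k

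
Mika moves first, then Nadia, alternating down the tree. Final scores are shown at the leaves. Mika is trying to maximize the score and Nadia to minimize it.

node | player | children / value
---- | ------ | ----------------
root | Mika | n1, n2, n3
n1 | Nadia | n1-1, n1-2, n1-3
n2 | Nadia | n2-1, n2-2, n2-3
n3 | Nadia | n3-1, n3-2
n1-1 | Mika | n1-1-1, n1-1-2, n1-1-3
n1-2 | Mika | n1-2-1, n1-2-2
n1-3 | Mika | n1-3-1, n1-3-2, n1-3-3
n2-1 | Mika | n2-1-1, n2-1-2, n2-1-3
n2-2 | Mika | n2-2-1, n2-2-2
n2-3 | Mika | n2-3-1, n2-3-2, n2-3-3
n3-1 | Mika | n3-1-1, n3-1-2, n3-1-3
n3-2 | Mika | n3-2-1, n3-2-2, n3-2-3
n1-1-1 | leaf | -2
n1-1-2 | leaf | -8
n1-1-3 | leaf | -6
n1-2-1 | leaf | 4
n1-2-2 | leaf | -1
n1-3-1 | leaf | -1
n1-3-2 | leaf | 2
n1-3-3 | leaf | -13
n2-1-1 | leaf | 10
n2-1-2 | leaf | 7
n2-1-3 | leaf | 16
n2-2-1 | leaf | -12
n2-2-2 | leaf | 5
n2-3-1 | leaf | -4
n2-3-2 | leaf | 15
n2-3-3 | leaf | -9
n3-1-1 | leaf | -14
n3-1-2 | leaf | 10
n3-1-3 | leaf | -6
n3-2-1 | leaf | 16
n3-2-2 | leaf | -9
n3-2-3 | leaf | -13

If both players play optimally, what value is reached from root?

n1-1 (Mika): max(-2, -8, -6) = -2
n1-2 (Mika): max(4, -1) = 4
n1-3 (Mika): max(-1, 2, -13) = 2
n1 (Nadia): min(-2, 4, 2) = -2
n2-1 (Mika): max(10, 7, 16) = 16
n2-2 (Mika): max(-12, 5) = 5
n2-3 (Mika): max(-4, 15, -9) = 15
n2 (Nadia): min(16, 5, 15) = 5
n3-1 (Mika): max(-14, 10, -6) = 10
n3-2 (Mika): max(16, -9, -13) = 16
n3 (Nadia): min(10, 16) = 10
root (Mika): max(-2, 5, 10) = 10

10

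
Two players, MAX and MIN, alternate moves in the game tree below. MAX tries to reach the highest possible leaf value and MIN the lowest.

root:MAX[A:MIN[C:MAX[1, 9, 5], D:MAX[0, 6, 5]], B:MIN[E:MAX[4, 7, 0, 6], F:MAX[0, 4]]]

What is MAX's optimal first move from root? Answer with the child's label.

C (MAX): max(1, 9, 5) = 9
D (MAX): max(0, 6, 5) = 6
A (MIN): min(9, 6) = 6
E (MAX): max(4, 7, 0, 6) = 7
F (MAX): max(0, 4) = 4
B (MIN): min(7, 4) = 4
root (MAX): max(6, 4) = 6
MAX at root wants the highest of {A=6, B=4}, so chooses A.

A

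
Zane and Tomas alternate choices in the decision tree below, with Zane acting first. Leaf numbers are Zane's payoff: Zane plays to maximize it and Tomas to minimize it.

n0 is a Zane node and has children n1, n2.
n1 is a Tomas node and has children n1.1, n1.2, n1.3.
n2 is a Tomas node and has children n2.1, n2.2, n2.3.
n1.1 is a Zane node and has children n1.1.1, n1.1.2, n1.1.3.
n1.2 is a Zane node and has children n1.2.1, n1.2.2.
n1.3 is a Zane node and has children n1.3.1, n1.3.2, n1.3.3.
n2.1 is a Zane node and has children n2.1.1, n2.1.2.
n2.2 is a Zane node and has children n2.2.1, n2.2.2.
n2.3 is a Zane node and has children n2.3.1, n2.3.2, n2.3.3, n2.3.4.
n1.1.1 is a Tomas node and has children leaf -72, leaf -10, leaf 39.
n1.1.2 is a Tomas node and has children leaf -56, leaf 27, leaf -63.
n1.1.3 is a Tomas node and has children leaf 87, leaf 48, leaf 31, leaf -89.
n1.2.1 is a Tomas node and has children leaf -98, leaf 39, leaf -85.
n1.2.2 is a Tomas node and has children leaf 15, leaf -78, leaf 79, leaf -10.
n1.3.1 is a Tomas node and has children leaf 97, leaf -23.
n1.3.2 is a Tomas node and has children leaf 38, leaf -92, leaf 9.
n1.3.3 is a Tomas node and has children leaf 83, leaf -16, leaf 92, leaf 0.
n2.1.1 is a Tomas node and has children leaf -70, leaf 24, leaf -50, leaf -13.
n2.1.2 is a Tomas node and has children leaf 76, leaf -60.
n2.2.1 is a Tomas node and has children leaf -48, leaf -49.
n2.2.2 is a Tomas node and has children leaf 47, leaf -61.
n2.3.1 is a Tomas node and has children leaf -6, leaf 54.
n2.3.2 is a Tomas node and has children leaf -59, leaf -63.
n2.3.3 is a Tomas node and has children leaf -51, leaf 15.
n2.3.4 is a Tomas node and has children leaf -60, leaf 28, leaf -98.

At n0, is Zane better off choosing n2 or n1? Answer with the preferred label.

n2.1.1 (Tomas): min(-70, 24, -50, -13) = -70
n2.1.2 (Tomas): min(76, -60) = -60
n2.1 (Zane): max(-70, -60) = -60
n2.2.1 (Tomas): min(-48, -49) = -49
n2.2.2 (Tomas): min(47, -61) = -61
n2.2 (Zane): max(-49, -61) = -49
n2.3.1 (Tomas): min(-6, 54) = -6
n2.3.2 (Tomas): min(-59, -63) = -63
n2.3.3 (Tomas): min(-51, 15) = -51
n2.3.4 (Tomas): min(-60, 28, -98) = -98
n2.3 (Zane): max(-6, -63, -51, -98) = -6
n2 (Tomas): min(-60, -49, -6) = -60
n1.1.1 (Tomas): min(-72, -10, 39) = -72
n1.1.2 (Tomas): min(-56, 27, -63) = -63
n1.1.3 (Tomas): min(87, 48, 31, -89) = -89
n1.1 (Zane): max(-72, -63, -89) = -63
n1.2.1 (Tomas): min(-98, 39, -85) = -98
n1.2.2 (Tomas): min(15, -78, 79, -10) = -78
n1.2 (Zane): max(-98, -78) = -78
n1.3.1 (Tomas): min(97, -23) = -23
n1.3.2 (Tomas): min(38, -92, 9) = -92
n1.3.3 (Tomas): min(83, -16, 92, 0) = -16
n1.3 (Zane): max(-23, -92, -16) = -16
n1 (Tomas): min(-63, -78, -16) = -78
Zane prefers the higher value; n2=-60, n1=-78. n2 is better since -60 > -78.

n2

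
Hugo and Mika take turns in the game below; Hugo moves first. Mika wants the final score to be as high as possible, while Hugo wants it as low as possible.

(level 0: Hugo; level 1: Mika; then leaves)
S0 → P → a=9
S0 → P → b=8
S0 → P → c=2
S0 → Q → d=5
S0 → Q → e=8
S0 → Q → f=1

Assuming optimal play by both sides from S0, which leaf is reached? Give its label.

e

P (Mika): max(9, 8, 2) = 9
Q (Mika): max(5, 8, 1) = 8
S0 (Hugo): min(9, 8) = 8
At S0, Hugo picks Q (lowest: 8).
At Q, Mika picks e (highest: 8).
Terminal value 8.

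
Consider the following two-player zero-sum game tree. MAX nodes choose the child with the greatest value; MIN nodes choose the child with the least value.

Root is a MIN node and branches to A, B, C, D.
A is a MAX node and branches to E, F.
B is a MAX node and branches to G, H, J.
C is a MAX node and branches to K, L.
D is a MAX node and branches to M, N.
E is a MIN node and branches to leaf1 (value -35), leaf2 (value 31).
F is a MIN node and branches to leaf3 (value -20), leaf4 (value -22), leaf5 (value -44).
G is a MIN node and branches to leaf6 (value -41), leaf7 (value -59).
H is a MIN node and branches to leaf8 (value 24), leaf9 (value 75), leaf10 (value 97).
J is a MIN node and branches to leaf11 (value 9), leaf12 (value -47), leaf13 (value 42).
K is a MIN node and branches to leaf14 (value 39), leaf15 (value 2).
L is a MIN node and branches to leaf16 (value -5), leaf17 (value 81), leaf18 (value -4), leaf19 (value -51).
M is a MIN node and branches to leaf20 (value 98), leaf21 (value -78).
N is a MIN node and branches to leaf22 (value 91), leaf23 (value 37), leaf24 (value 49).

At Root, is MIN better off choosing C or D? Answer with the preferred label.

K (MIN): min(39, 2) = 2
L (MIN): min(-5, 81, -4, -51) = -51
C (MAX): max(2, -51) = 2
M (MIN): min(98, -78) = -78
N (MIN): min(91, 37, 49) = 37
D (MAX): max(-78, 37) = 37
MIN prefers the lower value; C=2, D=37. C is better since 2 < 37.

C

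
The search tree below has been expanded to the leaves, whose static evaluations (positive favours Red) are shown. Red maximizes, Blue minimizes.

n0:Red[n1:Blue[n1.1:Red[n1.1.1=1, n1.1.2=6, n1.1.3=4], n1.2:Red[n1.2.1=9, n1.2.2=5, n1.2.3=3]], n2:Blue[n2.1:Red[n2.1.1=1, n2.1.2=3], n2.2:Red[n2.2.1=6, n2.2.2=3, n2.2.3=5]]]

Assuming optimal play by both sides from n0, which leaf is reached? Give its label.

n1.1 (Red): max(1, 6, 4) = 6
n1.2 (Red): max(9, 5, 3) = 9
n1 (Blue): min(6, 9) = 6
n2.1 (Red): max(1, 3) = 3
n2.2 (Red): max(6, 3, 5) = 6
n2 (Blue): min(3, 6) = 3
n0 (Red): max(6, 3) = 6
At n0, Red picks n1 (highest: 6).
At n1, Blue picks n1.1 (lowest: 6).
At n1.1, Red picks n1.1.2 (highest: 6).
Terminal value 6.

n1.1.2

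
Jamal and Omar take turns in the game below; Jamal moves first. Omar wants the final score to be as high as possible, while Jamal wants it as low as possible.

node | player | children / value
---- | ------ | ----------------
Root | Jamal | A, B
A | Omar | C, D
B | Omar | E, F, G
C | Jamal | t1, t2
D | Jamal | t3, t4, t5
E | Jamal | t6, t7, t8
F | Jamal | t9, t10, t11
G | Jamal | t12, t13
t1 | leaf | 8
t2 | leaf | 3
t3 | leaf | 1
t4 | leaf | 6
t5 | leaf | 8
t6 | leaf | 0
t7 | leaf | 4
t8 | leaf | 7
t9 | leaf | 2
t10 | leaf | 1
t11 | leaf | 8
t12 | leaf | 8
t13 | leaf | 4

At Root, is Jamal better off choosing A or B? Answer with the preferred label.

C (Jamal): min(8, 3) = 3
D (Jamal): min(1, 6, 8) = 1
A (Omar): max(3, 1) = 3
E (Jamal): min(0, 4, 7) = 0
F (Jamal): min(2, 1, 8) = 1
G (Jamal): min(8, 4) = 4
B (Omar): max(0, 1, 4) = 4
Jamal prefers the lower value; A=3, B=4. A is better since 3 < 4.

A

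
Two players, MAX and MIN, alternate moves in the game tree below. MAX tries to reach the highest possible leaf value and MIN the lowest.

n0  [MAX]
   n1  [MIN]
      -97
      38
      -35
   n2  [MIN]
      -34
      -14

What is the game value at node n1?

n1 (MIN): min(-97, 38, -35) = -97

-97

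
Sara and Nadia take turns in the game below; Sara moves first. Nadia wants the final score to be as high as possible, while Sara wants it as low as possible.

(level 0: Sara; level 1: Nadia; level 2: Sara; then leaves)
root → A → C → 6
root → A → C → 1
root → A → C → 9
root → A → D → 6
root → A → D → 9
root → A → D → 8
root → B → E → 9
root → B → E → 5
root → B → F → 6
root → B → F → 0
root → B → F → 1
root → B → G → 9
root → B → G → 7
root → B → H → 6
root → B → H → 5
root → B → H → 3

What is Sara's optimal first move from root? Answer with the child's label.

A

C (Sara): min(6, 1, 9) = 1
D (Sara): min(6, 9, 8) = 6
A (Nadia): max(1, 6) = 6
E (Sara): min(9, 5) = 5
F (Sara): min(6, 0, 1) = 0
G (Sara): min(9, 7) = 7
H (Sara): min(6, 5, 3) = 3
B (Nadia): max(5, 0, 7, 3) = 7
root (Sara): min(6, 7) = 6
Sara at root wants the lowest of {A=6, B=7}, so chooses A.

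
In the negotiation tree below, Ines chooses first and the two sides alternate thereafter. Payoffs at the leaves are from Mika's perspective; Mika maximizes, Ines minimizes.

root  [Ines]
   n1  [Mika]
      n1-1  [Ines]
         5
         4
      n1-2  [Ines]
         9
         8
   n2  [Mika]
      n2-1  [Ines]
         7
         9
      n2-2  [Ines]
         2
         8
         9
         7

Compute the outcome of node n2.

n2-1 (Ines): min(7, 9) = 7
n2-2 (Ines): min(2, 8, 9, 7) = 2
n2 (Mika): max(7, 2) = 7

7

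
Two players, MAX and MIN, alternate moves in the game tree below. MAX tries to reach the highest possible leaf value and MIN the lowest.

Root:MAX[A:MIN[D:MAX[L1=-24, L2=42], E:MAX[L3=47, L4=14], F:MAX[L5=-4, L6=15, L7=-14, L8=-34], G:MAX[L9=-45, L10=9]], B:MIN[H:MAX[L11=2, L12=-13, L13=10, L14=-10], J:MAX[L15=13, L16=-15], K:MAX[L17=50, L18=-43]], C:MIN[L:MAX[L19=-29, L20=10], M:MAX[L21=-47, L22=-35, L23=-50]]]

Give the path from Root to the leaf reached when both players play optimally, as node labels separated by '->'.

Root -> B -> H -> L13

D (MAX): max(-24, 42) = 42
E (MAX): max(47, 14) = 47
F (MAX): max(-4, 15, -14, -34) = 15
G (MAX): max(-45, 9) = 9
A (MIN): min(42, 47, 15, 9) = 9
H (MAX): max(2, -13, 10, -10) = 10
J (MAX): max(13, -15) = 13
K (MAX): max(50, -43) = 50
B (MIN): min(10, 13, 50) = 10
L (MAX): max(-29, 10) = 10
M (MAX): max(-47, -35, -50) = -35
C (MIN): min(10, -35) = -35
Root (MAX): max(9, 10, -35) = 10
At Root, MAX picks B (highest: 10).
At B, MIN picks H (lowest: 10).
At H, MAX picks L13 (highest: 10).
Terminal value 10.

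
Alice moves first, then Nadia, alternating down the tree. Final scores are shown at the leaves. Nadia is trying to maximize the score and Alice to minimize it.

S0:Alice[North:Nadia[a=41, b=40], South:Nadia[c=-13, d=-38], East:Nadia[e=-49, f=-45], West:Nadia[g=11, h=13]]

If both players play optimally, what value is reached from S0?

-45

North (Nadia): max(41, 40) = 41
South (Nadia): max(-13, -38) = -13
East (Nadia): max(-49, -45) = -45
West (Nadia): max(11, 13) = 13
S0 (Alice): min(41, -13, -45, 13) = -45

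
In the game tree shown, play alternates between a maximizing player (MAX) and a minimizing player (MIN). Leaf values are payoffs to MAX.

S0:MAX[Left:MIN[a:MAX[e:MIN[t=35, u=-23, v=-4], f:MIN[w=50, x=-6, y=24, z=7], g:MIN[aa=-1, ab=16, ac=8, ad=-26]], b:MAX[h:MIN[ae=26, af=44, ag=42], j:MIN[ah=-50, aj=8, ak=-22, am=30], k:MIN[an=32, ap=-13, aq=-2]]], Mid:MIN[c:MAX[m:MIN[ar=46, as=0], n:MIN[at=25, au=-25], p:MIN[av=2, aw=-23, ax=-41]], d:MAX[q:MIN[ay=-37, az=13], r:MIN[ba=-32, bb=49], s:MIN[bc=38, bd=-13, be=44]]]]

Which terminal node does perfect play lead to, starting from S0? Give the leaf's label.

x

e (MIN): min(35, -23, -4) = -23
f (MIN): min(50, -6, 24, 7) = -6
g (MIN): min(-1, 16, 8, -26) = -26
a (MAX): max(-23, -6, -26) = -6
h (MIN): min(26, 44, 42) = 26
j (MIN): min(-50, 8, -22, 30) = -50
k (MIN): min(32, -13, -2) = -13
b (MAX): max(26, -50, -13) = 26
Left (MIN): min(-6, 26) = -6
m (MIN): min(46, 0) = 0
n (MIN): min(25, -25) = -25
p (MIN): min(2, -23, -41) = -41
c (MAX): max(0, -25, -41) = 0
q (MIN): min(-37, 13) = -37
r (MIN): min(-32, 49) = -32
s (MIN): min(38, -13, 44) = -13
d (MAX): max(-37, -32, -13) = -13
Mid (MIN): min(0, -13) = -13
S0 (MAX): max(-6, -13) = -6
At S0, MAX picks Left (highest: -6).
At Left, MIN picks a (lowest: -6).
At a, MAX picks f (highest: -6).
At f, MIN picks x (lowest: -6).
Terminal value -6.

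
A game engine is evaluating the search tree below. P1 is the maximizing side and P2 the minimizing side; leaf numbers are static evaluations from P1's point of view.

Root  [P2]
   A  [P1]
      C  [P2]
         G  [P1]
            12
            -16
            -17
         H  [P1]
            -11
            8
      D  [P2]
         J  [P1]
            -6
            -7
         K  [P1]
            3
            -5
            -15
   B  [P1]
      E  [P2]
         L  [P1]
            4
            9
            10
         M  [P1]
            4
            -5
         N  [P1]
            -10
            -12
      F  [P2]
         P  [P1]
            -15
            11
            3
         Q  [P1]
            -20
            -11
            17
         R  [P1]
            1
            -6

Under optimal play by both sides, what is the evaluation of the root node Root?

1

G (P1): max(12, -16, -17) = 12
H (P1): max(-11, 8) = 8
C (P2): min(12, 8) = 8
J (P1): max(-6, -7) = -6
K (P1): max(3, -5, -15) = 3
D (P2): min(-6, 3) = -6
A (P1): max(8, -6) = 8
L (P1): max(4, 9, 10) = 10
M (P1): max(4, -5) = 4
N (P1): max(-10, -12) = -10
E (P2): min(10, 4, -10) = -10
P (P1): max(-15, 11, 3) = 11
Q (P1): max(-20, -11, 17) = 17
R (P1): max(1, -6) = 1
F (P2): min(11, 17, 1) = 1
B (P1): max(-10, 1) = 1
Root (P2): min(8, 1) = 1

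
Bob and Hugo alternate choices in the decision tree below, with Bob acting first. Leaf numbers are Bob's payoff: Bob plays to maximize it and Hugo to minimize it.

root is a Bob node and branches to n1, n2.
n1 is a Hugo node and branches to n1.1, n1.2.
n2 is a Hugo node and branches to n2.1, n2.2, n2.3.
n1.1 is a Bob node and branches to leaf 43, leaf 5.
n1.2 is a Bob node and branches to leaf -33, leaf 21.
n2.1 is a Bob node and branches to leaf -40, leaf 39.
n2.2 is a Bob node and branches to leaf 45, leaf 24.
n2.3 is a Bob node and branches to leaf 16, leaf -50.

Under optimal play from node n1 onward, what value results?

21

n1.1 (Bob): max(43, 5) = 43
n1.2 (Bob): max(-33, 21) = 21
n1 (Hugo): min(43, 21) = 21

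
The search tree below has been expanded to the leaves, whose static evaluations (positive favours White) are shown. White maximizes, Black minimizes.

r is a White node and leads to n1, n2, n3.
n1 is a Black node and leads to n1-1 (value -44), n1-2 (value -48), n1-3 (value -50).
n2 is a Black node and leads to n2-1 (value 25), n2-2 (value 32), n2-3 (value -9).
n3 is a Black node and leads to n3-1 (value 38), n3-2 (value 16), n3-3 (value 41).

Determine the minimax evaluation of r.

n1 (Black): min(-44, -48, -50) = -50
n2 (Black): min(25, 32, -9) = -9
n3 (Black): min(38, 16, 41) = 16
r (White): max(-50, -9, 16) = 16

16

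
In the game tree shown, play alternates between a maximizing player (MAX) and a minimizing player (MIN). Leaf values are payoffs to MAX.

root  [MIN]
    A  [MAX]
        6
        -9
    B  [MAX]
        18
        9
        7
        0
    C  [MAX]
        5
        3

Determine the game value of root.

A (MAX): max(6, -9) = 6
B (MAX): max(18, 9, 7, 0) = 18
C (MAX): max(5, 3) = 5
root (MIN): min(6, 18, 5) = 5

5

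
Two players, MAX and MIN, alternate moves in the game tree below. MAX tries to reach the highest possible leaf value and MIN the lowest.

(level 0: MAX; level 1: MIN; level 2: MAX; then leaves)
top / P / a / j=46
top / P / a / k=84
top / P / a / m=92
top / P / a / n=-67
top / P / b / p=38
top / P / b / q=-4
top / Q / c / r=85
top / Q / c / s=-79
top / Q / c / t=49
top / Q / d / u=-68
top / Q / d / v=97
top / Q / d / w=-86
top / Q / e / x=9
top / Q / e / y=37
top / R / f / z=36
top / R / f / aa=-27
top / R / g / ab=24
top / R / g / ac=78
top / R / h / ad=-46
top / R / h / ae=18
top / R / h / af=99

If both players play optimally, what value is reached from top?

a (MAX): max(46, 84, 92, -67) = 92
b (MAX): max(38, -4) = 38
P (MIN): min(92, 38) = 38
c (MAX): max(85, -79, 49) = 85
d (MAX): max(-68, 97, -86) = 97
e (MAX): max(9, 37) = 37
Q (MIN): min(85, 97, 37) = 37
f (MAX): max(36, -27) = 36
g (MAX): max(24, 78) = 78
h (MAX): max(-46, 18, 99) = 99
R (MIN): min(36, 78, 99) = 36
top (MAX): max(38, 37, 36) = 38

38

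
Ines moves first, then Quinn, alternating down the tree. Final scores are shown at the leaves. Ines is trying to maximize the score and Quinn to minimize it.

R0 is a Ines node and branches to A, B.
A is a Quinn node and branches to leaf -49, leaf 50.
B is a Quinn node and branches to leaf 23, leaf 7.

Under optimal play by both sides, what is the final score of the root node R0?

7

A (Quinn): min(-49, 50) = -49
B (Quinn): min(23, 7) = 7
R0 (Ines): max(-49, 7) = 7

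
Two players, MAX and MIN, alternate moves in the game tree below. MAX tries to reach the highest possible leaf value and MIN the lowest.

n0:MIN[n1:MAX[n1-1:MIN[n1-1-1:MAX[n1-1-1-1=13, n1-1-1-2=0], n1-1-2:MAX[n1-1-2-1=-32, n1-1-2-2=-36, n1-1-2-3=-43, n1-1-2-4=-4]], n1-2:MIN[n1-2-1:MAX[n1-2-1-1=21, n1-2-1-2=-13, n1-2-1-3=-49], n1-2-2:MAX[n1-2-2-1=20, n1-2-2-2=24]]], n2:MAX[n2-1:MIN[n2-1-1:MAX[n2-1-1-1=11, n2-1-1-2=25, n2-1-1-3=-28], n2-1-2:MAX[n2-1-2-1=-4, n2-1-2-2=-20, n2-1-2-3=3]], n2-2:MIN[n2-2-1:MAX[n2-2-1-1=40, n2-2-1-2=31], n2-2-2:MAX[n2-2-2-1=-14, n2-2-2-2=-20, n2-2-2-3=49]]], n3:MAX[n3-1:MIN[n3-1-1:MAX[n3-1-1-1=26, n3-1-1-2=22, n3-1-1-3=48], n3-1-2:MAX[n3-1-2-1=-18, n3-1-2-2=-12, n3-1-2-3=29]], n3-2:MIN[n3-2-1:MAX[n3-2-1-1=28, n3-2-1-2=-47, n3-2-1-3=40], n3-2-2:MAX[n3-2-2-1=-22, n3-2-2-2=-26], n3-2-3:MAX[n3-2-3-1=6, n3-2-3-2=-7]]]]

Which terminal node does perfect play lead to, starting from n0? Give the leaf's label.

n1-1-1 (MAX): max(13, 0) = 13
n1-1-2 (MAX): max(-32, -36, -43, -4) = -4
n1-1 (MIN): min(13, -4) = -4
n1-2-1 (MAX): max(21, -13, -49) = 21
n1-2-2 (MAX): max(20, 24) = 24
n1-2 (MIN): min(21, 24) = 21
n1 (MAX): max(-4, 21) = 21
n2-1-1 (MAX): max(11, 25, -28) = 25
n2-1-2 (MAX): max(-4, -20, 3) = 3
n2-1 (MIN): min(25, 3) = 3
n2-2-1 (MAX): max(40, 31) = 40
n2-2-2 (MAX): max(-14, -20, 49) = 49
n2-2 (MIN): min(40, 49) = 40
n2 (MAX): max(3, 40) = 40
n3-1-1 (MAX): max(26, 22, 48) = 48
n3-1-2 (MAX): max(-18, -12, 29) = 29
n3-1 (MIN): min(48, 29) = 29
n3-2-1 (MAX): max(28, -47, 40) = 40
n3-2-2 (MAX): max(-22, -26) = -22
n3-2-3 (MAX): max(6, -7) = 6
n3-2 (MIN): min(40, -22, 6) = -22
n3 (MAX): max(29, -22) = 29
n0 (MIN): min(21, 40, 29) = 21
At n0, MIN picks n1 (lowest: 21).
At n1, MAX picks n1-2 (highest: 21).
At n1-2, MIN picks n1-2-1 (lowest: 21).
At n1-2-1, MAX picks n1-2-1-1 (highest: 21).
Terminal value 21.

n1-2-1-1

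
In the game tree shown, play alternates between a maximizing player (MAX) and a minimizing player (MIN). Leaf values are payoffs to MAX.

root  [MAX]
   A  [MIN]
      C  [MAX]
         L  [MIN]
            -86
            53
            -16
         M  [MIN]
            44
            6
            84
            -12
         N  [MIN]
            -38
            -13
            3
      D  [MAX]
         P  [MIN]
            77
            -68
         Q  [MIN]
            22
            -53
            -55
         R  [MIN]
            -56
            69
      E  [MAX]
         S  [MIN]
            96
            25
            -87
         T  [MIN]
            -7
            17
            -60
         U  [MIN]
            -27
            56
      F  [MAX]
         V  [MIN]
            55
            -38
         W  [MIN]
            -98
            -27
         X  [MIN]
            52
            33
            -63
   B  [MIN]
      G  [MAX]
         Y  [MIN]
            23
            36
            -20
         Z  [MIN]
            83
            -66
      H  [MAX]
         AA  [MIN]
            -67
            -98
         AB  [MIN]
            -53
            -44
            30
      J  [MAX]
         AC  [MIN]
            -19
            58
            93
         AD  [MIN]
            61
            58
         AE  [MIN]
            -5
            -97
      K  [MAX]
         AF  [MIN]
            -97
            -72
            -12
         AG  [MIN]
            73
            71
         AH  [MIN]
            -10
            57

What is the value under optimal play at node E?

-27

S (MIN): min(96, 25, -87) = -87
T (MIN): min(-7, 17, -60) = -60
U (MIN): min(-27, 56) = -27
E (MAX): max(-87, -60, -27) = -27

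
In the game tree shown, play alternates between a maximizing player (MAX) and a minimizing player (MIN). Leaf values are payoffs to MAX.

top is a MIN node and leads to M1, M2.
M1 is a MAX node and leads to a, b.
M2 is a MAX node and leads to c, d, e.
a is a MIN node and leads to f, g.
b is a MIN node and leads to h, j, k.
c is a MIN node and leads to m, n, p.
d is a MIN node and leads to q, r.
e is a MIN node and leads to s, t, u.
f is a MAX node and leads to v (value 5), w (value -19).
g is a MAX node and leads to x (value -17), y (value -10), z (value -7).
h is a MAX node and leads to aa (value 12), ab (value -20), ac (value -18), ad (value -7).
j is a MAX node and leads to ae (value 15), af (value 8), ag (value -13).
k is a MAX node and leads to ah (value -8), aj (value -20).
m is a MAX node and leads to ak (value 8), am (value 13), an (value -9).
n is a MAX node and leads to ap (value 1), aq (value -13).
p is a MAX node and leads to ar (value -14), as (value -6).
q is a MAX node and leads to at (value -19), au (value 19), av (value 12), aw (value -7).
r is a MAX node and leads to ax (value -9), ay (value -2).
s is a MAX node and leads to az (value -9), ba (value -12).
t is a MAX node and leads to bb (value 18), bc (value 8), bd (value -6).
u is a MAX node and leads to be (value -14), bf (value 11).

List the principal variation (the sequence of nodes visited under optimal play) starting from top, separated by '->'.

top -> M1 -> a -> g -> z

f (MAX): max(5, -19) = 5
g (MAX): max(-17, -10, -7) = -7
a (MIN): min(5, -7) = -7
h (MAX): max(12, -20, -18, -7) = 12
j (MAX): max(15, 8, -13) = 15
k (MAX): max(-8, -20) = -8
b (MIN): min(12, 15, -8) = -8
M1 (MAX): max(-7, -8) = -7
m (MAX): max(8, 13, -9) = 13
n (MAX): max(1, -13) = 1
p (MAX): max(-14, -6) = -6
c (MIN): min(13, 1, -6) = -6
q (MAX): max(-19, 19, 12, -7) = 19
r (MAX): max(-9, -2) = -2
d (MIN): min(19, -2) = -2
s (MAX): max(-9, -12) = -9
t (MAX): max(18, 8, -6) = 18
u (MAX): max(-14, 11) = 11
e (MIN): min(-9, 18, 11) = -9
M2 (MAX): max(-6, -2, -9) = -2
top (MIN): min(-7, -2) = -7
At top, MIN picks M1 (lowest: -7).
At M1, MAX picks a (highest: -7).
At a, MIN picks g (lowest: -7).
At g, MAX picks z (highest: -7).
Terminal value -7.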